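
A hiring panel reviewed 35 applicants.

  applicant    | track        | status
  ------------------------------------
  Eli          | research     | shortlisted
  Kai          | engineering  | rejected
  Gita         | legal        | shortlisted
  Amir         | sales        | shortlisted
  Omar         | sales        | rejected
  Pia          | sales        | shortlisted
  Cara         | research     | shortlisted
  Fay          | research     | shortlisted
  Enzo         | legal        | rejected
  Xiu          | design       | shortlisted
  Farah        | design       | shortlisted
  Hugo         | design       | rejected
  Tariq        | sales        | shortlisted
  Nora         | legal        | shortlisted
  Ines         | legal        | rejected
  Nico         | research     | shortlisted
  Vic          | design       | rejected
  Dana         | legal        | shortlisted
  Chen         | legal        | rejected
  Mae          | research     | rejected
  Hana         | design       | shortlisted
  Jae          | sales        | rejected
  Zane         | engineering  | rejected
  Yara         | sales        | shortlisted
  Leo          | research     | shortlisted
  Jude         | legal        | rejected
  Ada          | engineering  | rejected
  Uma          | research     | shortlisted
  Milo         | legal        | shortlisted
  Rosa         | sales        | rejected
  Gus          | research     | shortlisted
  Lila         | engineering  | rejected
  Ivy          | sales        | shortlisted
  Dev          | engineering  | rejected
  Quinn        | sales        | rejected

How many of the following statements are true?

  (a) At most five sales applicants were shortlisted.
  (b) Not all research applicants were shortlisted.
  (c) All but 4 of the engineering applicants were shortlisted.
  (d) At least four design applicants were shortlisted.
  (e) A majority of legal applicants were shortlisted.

(a) sales: |A| = 9, |A ∩ B| = 5; needs |A ∩ B| ≤ 5 — true.
(b) research: |A| = 8, |A ∩ B| = 7; needs A ⊄ B (|A ∖ B| ≥ 1) — true.
(c) engineering: |A| = 5, |A ∩ B| = 0; needs |A ∖ B| = 4 — false.
(d) design: |A| = 5, |A ∩ B| = 3; needs |A ∩ B| ≥ 4 — false.
(e) legal: |A| = 8, |A ∩ B| = 4; needs |A ∩ B| > |A ∖ B| — false.

2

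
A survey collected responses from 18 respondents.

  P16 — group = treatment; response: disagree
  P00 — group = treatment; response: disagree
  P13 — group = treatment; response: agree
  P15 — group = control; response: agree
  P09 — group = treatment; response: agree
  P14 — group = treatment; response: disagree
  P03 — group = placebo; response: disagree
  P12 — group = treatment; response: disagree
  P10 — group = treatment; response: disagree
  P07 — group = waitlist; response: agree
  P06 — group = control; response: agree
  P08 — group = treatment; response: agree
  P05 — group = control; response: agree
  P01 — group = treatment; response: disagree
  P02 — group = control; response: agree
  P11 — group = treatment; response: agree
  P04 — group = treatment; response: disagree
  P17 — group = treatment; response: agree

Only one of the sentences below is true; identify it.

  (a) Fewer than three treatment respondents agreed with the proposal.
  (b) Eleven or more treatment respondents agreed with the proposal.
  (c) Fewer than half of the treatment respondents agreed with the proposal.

(c)

|A| = 12, |A ∩ B| = 5, |A ∖ B| = 7.
(a) requires |A ∩ B| < 3: false.
(b) requires |A ∩ B| ≥ 11: false.
(c) requires |A ∩ B| < |A ∖ B|: true.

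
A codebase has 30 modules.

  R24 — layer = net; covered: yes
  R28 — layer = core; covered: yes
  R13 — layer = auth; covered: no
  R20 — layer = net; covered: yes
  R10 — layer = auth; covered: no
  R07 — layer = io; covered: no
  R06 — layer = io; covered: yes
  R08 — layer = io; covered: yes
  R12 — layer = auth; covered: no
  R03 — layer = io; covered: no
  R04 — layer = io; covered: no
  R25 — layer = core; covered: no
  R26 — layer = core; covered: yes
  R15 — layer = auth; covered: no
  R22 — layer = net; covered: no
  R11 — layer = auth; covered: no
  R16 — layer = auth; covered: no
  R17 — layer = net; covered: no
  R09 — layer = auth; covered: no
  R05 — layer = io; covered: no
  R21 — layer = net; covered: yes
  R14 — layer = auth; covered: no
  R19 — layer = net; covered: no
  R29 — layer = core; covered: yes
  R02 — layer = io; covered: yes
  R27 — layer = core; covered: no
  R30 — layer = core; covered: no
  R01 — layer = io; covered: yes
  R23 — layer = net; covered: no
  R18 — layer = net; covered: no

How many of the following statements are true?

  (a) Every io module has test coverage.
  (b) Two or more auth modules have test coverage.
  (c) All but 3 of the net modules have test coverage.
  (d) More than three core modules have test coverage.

(a) io: |A| = 8, |A ∩ B| = 4; needs A ⊆ B, i.e. every element of A is in B (|A ∖ B| = 0) — false.
(b) auth: |A| = 8, |A ∩ B| = 0; needs |A ∩ B| ≥ 2 — false.
(c) net: |A| = 8, |A ∩ B| = 3; needs |A ∖ B| = 3 — false.
(d) core: |A| = 6, |A ∩ B| = 3; needs |A ∩ B| > 3 — false.

0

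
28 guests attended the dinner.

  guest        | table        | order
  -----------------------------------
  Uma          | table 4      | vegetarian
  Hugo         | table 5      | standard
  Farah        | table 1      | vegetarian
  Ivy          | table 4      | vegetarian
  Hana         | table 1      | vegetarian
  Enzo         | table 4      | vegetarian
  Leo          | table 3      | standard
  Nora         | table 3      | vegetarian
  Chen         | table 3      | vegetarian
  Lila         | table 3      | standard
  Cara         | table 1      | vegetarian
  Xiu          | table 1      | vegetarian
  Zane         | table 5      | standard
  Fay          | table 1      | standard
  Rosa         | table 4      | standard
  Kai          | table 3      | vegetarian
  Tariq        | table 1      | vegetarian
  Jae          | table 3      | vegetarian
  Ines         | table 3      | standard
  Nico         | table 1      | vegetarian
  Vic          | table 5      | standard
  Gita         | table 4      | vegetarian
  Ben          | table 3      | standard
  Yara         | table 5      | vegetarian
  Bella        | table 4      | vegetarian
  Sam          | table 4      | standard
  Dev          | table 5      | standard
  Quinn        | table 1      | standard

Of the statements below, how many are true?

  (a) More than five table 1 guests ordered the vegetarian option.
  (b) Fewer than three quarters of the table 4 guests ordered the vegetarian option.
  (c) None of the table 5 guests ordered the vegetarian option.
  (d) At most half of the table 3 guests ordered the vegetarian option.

(a) table 1: |A| = 8, |A ∩ B| = 6; needs |A ∩ B| > 5 — true.
(b) table 4: |A| = 7, |A ∩ B| = 5; needs |A ∩ B| / |A| < 3/4 — true.
(c) table 5: |A| = 5, |A ∩ B| = 1; needs A ∩ B = ∅ (|A ∩ B| = 0) — false.
(d) table 3: |A| = 8, |A ∩ B| = 4; needs |A ∩ B| ≤ |A ∖ B| — true.

3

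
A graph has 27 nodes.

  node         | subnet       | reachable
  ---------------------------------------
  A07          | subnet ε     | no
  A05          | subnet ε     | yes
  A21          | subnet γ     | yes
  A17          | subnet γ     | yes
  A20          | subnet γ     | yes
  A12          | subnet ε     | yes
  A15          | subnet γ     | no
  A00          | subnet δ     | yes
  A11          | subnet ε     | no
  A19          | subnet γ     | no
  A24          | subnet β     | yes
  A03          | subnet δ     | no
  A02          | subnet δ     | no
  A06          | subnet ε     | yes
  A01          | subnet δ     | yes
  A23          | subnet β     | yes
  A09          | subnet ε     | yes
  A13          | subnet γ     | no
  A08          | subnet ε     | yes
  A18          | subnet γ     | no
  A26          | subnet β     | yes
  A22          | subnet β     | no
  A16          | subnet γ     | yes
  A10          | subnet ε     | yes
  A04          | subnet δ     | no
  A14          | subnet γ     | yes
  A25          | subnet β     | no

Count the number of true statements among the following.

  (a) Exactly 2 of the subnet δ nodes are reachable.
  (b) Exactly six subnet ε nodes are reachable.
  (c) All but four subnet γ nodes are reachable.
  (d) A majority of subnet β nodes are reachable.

4

(a) subnet δ: |A| = 5, |A ∩ B| = 2; needs |A ∩ B| = 2 — true.
(b) subnet ε: |A| = 8, |A ∩ B| = 6; needs |A ∩ B| = 6 — true.
(c) subnet γ: |A| = 9, |A ∩ B| = 5; needs |A ∖ B| = 4 — true.
(d) subnet β: |A| = 5, |A ∩ B| = 3; needs |A ∩ B| > |A ∖ B| — true.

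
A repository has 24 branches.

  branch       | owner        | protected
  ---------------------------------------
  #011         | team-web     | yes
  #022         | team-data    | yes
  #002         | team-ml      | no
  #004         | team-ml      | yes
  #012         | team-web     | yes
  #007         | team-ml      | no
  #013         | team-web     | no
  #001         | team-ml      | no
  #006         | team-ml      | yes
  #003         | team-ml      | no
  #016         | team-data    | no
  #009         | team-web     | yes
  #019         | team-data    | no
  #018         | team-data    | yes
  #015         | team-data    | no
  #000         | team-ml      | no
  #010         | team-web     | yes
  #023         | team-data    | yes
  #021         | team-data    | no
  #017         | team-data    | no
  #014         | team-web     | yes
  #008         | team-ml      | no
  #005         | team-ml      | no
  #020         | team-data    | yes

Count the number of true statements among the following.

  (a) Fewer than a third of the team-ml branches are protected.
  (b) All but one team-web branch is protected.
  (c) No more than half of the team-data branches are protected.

3

(a) team-ml: |A| = 9, |A ∩ B| = 2; needs |A ∩ B| / |A| < 1/3 — true.
(b) team-web: |A| = 6, |A ∩ B| = 5; needs |A ∖ B| = 1 — true.
(c) team-data: |A| = 9, |A ∩ B| = 4; needs |A ∩ B| ≤ |A ∖ B| — true.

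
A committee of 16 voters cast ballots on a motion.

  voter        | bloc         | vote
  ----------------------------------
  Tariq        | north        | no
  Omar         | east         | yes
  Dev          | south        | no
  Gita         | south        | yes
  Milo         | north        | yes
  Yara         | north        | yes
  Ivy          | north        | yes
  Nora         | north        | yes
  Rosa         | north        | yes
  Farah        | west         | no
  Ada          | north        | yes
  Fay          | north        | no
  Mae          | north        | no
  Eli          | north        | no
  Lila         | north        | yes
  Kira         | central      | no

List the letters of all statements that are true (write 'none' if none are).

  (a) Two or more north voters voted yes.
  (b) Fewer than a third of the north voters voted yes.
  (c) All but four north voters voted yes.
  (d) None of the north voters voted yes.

(a), (c)

|A| = 11, |A ∩ B| = 7, |A ∖ B| = 4.
(a) |A ∩ B| ≥ 2: holds.
(b) |A ∩ B| / |A| < 1/3: fails.
(c) |A ∖ B| = 4: holds.
(d) A ∩ B = ∅ (|A ∩ B| = 0): fails.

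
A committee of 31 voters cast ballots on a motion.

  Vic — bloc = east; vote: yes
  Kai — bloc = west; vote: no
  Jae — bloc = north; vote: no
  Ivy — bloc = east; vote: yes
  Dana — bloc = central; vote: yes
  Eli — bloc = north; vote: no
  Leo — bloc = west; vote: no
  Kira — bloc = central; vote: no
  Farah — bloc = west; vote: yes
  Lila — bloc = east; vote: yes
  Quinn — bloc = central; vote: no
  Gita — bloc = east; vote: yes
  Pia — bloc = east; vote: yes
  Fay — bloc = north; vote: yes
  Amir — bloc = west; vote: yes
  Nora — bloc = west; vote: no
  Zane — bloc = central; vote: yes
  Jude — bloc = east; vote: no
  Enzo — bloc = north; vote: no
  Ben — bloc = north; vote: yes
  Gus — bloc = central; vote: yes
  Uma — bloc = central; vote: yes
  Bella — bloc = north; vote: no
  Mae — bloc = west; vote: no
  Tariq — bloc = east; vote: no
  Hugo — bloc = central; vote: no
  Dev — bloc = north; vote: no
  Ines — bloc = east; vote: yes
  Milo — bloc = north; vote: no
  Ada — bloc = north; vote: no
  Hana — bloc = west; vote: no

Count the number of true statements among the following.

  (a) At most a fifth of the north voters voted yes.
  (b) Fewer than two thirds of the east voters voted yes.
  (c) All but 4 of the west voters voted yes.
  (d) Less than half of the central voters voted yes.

0

(a) north: |A| = 9, |A ∩ B| = 2; needs |A ∩ B| / |A| ≤ 1/5 — false.
(b) east: |A| = 8, |A ∩ B| = 6; needs |A ∩ B| / |A| < 2/3 — false.
(c) west: |A| = 7, |A ∩ B| = 2; needs |A ∖ B| = 4 — false.
(d) central: |A| = 7, |A ∩ B| = 4; needs |A ∩ B| < |A ∖ B| — false.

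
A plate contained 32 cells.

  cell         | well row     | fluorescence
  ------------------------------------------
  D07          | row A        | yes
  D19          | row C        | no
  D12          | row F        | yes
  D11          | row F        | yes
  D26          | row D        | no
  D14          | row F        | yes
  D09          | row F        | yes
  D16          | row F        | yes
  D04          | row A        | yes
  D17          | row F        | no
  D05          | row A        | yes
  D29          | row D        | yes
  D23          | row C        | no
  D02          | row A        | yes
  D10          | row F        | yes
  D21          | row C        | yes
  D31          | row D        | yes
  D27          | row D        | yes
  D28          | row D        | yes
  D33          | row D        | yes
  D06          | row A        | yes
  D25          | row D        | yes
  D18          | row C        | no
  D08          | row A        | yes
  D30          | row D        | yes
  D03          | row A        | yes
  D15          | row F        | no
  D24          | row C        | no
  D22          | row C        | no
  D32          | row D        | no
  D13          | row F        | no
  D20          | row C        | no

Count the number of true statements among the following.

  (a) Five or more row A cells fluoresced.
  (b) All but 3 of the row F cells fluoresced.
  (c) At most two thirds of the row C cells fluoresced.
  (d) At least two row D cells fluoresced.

4

(a) row A: |A| = 7, |A ∩ B| = 7; needs |A ∩ B| ≥ 5 — true.
(b) row F: |A| = 9, |A ∩ B| = 6; needs |A ∖ B| = 3 — true.
(c) row C: |A| = 7, |A ∩ B| = 1; needs |A ∩ B| / |A| ≤ 2/3 — true.
(d) row D: |A| = 9, |A ∩ B| = 7; needs |A ∩ B| ≥ 2 — true.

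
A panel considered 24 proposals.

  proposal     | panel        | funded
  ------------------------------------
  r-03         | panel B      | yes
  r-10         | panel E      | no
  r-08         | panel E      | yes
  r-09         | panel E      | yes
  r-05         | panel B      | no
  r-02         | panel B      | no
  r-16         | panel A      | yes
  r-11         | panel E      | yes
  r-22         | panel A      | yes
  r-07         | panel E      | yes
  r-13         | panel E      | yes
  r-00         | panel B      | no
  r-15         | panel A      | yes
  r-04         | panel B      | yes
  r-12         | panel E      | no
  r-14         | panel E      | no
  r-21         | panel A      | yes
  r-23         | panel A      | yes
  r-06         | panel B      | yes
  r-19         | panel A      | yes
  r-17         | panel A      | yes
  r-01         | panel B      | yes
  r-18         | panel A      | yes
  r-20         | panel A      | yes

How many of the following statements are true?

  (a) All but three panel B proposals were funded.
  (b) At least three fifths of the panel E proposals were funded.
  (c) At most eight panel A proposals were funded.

(a) panel B: |A| = 7, |A ∩ B| = 4; needs |A ∖ B| = 3 — true.
(b) panel E: |A| = 8, |A ∩ B| = 5; needs |A ∩ B| / |A| ≥ 3/5 — true.
(c) panel A: |A| = 9, |A ∩ B| = 9; needs |A ∩ B| ≤ 8 — false.

2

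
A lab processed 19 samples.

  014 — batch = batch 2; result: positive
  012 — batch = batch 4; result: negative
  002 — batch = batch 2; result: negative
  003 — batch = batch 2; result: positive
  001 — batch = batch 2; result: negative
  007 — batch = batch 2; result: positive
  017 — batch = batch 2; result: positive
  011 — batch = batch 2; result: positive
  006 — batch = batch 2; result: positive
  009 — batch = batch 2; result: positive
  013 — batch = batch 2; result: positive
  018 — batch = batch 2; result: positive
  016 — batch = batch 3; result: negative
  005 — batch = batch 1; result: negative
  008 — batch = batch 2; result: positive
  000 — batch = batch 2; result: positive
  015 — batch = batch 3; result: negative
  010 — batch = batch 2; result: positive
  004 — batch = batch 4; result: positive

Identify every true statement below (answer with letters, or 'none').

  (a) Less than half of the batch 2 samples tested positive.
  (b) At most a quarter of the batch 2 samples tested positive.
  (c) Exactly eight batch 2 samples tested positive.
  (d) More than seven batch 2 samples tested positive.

(d)

|A| = 14, |A ∩ B| = 12, |A ∖ B| = 2.
(a) |A ∩ B| < |A ∖ B|: fails.
(b) |A ∩ B| / |A| ≤ 1/4: fails.
(c) |A ∩ B| = 8: fails.
(d) |A ∩ B| > 7: holds.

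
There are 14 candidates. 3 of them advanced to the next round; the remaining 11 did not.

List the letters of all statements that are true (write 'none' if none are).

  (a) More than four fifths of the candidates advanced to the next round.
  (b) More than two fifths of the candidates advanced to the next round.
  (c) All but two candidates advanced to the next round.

|A| = 14, |A ∩ B| = 3, |A ∖ B| = 11.
(a) |A ∩ B| / |A| > 4/5: fails.
(b) |A ∩ B| / |A| > 2/5: fails.
(c) |A ∖ B| = 2: fails.

none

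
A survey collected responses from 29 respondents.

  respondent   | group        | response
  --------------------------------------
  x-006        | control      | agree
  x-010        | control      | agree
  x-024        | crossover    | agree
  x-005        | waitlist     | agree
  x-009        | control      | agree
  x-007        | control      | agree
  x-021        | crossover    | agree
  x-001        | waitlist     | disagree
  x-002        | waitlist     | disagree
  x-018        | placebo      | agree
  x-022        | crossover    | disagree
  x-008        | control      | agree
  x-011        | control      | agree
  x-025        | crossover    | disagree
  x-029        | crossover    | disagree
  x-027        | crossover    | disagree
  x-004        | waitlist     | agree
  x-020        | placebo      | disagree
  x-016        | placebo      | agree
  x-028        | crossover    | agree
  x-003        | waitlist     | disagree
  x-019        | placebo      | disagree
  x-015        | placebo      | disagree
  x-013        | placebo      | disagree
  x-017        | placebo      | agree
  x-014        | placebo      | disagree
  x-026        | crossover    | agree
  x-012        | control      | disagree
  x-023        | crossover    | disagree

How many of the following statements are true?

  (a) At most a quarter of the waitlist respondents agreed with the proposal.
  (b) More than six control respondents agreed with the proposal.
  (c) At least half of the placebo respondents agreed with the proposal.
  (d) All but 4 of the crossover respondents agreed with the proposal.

0

(a) waitlist: |A| = 5, |A ∩ B| = 2; needs |A ∩ B| / |A| ≤ 1/4 — false.
(b) control: |A| = 7, |A ∩ B| = 6; needs |A ∩ B| > 6 — false.
(c) placebo: |A| = 8, |A ∩ B| = 3; needs |A ∩ B| ≥ |A ∖ B| — false.
(d) crossover: |A| = 9, |A ∩ B| = 4; needs |A ∖ B| = 4 — false.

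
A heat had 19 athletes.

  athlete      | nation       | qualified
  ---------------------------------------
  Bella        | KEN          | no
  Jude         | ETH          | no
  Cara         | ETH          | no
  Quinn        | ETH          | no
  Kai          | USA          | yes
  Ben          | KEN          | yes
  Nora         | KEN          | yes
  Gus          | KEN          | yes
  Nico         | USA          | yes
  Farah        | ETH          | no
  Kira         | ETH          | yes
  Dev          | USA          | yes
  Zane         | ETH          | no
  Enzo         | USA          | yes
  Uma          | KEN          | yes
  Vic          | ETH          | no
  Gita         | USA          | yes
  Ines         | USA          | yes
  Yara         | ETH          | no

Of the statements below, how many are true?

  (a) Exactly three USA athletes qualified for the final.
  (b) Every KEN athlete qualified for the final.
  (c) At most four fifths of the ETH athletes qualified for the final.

1

(a) USA: |A| = 6, |A ∩ B| = 6; needs |A ∩ B| = 3 — false.
(b) KEN: |A| = 5, |A ∩ B| = 4; needs A ⊆ B, i.e. every element of A is in B (|A ∖ B| = 0) — false.
(c) ETH: |A| = 8, |A ∩ B| = 1; needs |A ∩ B| / |A| ≤ 4/5 — true.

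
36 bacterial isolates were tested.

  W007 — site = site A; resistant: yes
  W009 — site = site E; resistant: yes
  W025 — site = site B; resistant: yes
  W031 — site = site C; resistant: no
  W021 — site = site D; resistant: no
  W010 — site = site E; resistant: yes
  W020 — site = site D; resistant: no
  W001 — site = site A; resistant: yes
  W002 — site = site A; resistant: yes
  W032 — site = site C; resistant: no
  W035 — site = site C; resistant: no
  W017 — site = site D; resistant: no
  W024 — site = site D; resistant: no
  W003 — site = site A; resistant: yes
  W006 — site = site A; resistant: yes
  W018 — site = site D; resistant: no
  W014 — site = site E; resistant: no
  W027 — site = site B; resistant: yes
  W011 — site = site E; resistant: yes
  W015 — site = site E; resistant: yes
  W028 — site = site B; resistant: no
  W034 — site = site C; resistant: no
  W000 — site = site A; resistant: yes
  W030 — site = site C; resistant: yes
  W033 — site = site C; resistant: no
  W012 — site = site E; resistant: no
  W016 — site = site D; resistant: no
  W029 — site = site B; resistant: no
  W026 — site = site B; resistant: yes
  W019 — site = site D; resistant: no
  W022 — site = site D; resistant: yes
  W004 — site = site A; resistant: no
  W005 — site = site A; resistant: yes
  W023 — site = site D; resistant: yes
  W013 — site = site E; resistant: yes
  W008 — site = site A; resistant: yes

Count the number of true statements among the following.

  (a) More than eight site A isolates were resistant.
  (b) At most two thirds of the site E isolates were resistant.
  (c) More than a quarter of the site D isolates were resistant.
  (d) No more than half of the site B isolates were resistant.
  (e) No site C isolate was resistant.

0

(a) site A: |A| = 9, |A ∩ B| = 8; needs |A ∩ B| > 8 — false.
(b) site E: |A| = 7, |A ∩ B| = 5; needs |A ∩ B| / |A| ≤ 2/3 — false.
(c) site D: |A| = 9, |A ∩ B| = 2; needs |A ∩ B| / |A| > 1/4 — false.
(d) site B: |A| = 5, |A ∩ B| = 3; needs |A ∩ B| ≤ |A ∖ B| — false.
(e) site C: |A| = 6, |A ∩ B| = 1; needs A ∩ B = ∅ (|A ∩ B| = 0) — false.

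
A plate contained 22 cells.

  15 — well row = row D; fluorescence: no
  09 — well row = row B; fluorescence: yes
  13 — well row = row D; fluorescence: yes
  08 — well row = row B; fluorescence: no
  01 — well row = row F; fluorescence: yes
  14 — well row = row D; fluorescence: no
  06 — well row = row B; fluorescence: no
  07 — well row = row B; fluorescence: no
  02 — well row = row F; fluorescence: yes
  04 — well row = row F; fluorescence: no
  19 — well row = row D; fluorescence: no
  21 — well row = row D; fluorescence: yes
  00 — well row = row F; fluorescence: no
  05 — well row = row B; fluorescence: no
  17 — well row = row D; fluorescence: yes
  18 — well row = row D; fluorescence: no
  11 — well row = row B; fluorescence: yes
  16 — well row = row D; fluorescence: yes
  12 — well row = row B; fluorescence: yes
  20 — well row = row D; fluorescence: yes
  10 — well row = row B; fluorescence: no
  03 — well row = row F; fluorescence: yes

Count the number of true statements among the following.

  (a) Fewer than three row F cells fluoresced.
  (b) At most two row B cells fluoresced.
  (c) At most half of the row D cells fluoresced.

(a) row F: |A| = 5, |A ∩ B| = 3; needs |A ∩ B| < 3 — false.
(b) row B: |A| = 8, |A ∩ B| = 3; needs |A ∩ B| ≤ 2 — false.
(c) row D: |A| = 9, |A ∩ B| = 5; needs |A ∩ B| ≤ |A ∖ B| — false.

0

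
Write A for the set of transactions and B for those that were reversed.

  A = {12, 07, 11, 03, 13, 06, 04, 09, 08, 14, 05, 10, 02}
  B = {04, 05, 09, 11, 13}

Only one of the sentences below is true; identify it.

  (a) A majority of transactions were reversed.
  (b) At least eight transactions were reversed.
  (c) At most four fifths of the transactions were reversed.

|A| = 13, |A ∩ B| = 5, |A ∖ B| = 8.
(a) requires |A ∩ B| > |A ∖ B|: false.
(b) requires |A ∩ B| ≥ 8: false.
(c) requires |A ∩ B| / |A| ≤ 4/5: true.

(c)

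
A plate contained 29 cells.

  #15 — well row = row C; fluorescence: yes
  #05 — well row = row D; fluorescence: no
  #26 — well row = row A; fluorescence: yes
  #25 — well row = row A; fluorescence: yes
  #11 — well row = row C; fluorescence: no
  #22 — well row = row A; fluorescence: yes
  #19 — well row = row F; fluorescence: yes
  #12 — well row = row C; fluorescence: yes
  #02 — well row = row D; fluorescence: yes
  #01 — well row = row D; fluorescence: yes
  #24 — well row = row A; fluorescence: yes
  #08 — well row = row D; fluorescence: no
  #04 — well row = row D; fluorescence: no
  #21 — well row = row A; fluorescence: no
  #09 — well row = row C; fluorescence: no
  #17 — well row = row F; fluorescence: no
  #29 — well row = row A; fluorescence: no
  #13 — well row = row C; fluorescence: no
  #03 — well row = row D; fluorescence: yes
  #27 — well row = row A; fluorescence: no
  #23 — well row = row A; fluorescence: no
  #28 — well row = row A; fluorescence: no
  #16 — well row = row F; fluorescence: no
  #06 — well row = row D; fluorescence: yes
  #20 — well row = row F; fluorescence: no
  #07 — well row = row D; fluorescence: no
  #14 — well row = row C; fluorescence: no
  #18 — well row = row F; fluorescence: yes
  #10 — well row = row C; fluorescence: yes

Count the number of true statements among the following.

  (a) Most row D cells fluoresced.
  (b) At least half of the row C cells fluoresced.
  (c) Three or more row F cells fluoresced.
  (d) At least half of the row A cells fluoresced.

(a) row D: |A| = 8, |A ∩ B| = 4; needs |A ∩ B| > |A ∖ B| — false.
(b) row C: |A| = 7, |A ∩ B| = 3; needs |A ∩ B| ≥ |A ∖ B| — false.
(c) row F: |A| = 5, |A ∩ B| = 2; needs |A ∩ B| ≥ 3 — false.
(d) row A: |A| = 9, |A ∩ B| = 4; needs |A ∩ B| ≥ |A ∖ B| — false.

0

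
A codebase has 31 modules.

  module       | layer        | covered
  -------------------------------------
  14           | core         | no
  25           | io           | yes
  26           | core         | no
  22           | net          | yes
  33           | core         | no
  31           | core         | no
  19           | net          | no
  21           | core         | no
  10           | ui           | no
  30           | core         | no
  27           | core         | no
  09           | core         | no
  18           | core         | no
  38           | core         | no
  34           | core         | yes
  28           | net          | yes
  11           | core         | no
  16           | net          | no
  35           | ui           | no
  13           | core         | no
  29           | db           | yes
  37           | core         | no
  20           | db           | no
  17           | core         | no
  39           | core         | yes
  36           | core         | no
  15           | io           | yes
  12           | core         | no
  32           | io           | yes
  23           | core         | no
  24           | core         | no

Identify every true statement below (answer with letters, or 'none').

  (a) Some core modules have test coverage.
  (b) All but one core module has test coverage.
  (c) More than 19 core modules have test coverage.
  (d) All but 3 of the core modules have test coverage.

|A| = 20, |A ∩ B| = 2, |A ∖ B| = 18.
(a) A ∩ B ≠ ∅ (|A ∩ B| ≥ 1): holds.
(b) |A ∖ B| = 1: fails.
(c) |A ∩ B| > 19: fails.
(d) |A ∖ B| = 3: fails.

(a)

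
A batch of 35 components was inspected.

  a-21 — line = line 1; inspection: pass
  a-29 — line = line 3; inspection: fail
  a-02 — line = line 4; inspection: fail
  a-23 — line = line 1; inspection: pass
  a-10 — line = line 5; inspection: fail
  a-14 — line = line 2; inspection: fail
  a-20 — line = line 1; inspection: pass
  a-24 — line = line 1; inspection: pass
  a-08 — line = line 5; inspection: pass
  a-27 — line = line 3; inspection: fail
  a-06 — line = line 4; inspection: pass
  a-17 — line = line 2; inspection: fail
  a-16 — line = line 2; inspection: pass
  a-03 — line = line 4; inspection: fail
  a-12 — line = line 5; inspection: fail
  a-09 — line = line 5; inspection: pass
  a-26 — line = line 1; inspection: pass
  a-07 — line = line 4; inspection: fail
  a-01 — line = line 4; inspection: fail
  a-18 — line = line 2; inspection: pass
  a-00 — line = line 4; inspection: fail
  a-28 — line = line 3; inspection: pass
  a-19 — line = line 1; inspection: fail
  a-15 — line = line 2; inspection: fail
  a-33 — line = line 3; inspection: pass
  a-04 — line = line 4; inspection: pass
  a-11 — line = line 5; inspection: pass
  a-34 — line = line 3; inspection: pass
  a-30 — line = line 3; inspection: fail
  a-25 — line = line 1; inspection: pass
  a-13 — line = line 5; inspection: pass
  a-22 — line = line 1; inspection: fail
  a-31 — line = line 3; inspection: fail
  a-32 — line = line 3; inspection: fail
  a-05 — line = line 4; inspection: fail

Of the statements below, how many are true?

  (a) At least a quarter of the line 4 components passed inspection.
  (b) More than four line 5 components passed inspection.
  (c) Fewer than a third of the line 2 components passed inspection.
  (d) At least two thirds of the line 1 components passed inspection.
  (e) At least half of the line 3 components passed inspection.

(a) line 4: |A| = 8, |A ∩ B| = 2; needs |A ∩ B| / |A| ≥ 1/4 — true.
(b) line 5: |A| = 6, |A ∩ B| = 4; needs |A ∩ B| > 4 — false.
(c) line 2: |A| = 5, |A ∩ B| = 2; needs |A ∩ B| / |A| < 1/3 — false.
(d) line 1: |A| = 8, |A ∩ B| = 6; needs |A ∩ B| / |A| ≥ 2/3 — true.
(e) line 3: |A| = 8, |A ∩ B| = 3; needs |A ∩ B| ≥ |A ∖ B| — false.

2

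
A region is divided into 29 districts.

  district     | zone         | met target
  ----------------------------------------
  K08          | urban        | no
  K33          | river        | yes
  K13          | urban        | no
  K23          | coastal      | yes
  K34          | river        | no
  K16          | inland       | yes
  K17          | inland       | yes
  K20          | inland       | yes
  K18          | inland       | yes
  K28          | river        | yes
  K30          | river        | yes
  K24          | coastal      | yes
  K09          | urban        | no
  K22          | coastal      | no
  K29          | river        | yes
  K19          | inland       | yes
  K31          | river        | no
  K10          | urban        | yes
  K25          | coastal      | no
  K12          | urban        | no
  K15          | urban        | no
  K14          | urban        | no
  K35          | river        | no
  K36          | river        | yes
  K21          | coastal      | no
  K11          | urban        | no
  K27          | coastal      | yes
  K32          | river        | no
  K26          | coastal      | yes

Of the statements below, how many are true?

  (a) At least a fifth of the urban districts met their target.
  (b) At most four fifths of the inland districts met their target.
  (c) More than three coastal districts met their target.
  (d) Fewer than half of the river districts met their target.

(a) urban: |A| = 8, |A ∩ B| = 1; needs |A ∩ B| / |A| ≥ 1/5 — false.
(b) inland: |A| = 5, |A ∩ B| = 5; needs |A ∩ B| / |A| ≤ 4/5 — false.
(c) coastal: |A| = 7, |A ∩ B| = 4; needs |A ∩ B| > 3 — true.
(d) river: |A| = 9, |A ∩ B| = 5; needs |A ∩ B| < |A ∖ B| — false.

1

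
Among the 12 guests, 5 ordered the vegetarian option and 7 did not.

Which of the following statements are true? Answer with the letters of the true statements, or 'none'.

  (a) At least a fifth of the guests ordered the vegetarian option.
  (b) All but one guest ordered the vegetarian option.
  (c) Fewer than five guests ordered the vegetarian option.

|A| = 12, |A ∩ B| = 5, |A ∖ B| = 7.
(a) |A ∩ B| / |A| ≥ 1/5: holds.
(b) |A ∖ B| = 1: fails.
(c) |A ∩ B| < 5: fails.

(a)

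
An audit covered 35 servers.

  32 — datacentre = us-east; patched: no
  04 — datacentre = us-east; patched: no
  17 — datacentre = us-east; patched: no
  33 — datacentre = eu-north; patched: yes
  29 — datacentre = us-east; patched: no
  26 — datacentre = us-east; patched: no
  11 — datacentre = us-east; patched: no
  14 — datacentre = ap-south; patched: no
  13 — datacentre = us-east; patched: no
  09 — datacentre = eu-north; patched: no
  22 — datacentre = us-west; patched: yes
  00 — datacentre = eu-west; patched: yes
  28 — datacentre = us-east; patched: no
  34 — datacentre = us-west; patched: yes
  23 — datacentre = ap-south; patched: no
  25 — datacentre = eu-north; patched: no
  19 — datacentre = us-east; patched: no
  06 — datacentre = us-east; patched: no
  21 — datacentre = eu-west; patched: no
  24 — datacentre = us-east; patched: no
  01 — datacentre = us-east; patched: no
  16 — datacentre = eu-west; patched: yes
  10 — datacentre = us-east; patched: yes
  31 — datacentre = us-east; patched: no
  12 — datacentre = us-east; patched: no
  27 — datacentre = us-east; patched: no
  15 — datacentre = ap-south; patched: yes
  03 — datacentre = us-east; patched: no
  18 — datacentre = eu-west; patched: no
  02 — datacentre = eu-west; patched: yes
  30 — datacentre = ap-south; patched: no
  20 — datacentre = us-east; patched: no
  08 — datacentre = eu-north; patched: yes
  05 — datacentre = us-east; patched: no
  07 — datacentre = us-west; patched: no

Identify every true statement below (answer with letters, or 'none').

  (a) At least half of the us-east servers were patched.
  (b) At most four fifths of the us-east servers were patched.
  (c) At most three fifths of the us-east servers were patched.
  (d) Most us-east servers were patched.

(b), (c)

|A| = 19, |A ∩ B| = 1, |A ∖ B| = 18.
(a) |A ∩ B| ≥ |A ∖ B|: fails.
(b) |A ∩ B| / |A| ≤ 4/5: holds.
(c) |A ∩ B| / |A| ≤ 3/5: holds.
(d) |A ∩ B| > |A ∖ B|: fails.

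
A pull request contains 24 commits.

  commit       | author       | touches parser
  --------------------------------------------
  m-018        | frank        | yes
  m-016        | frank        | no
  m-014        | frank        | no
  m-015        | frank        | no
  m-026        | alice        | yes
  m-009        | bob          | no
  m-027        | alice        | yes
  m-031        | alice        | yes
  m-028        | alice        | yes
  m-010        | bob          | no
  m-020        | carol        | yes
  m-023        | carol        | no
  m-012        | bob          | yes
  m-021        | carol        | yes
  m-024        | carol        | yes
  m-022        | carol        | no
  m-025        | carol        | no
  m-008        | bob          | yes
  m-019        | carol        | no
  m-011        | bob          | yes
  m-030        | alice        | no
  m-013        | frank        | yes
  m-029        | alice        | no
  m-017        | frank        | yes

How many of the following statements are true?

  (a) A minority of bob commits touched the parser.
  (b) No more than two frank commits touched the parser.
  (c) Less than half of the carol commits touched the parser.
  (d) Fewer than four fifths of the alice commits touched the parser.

(a) bob: |A| = 5, |A ∩ B| = 3; needs |A ∩ B| < |A ∖ B| — false.
(b) frank: |A| = 6, |A ∩ B| = 3; needs |A ∩ B| ≤ 2 — false.
(c) carol: |A| = 7, |A ∩ B| = 3; needs |A ∩ B| < |A ∖ B| — true.
(d) alice: |A| = 6, |A ∩ B| = 4; needs |A ∩ B| / |A| < 4/5 — true.

2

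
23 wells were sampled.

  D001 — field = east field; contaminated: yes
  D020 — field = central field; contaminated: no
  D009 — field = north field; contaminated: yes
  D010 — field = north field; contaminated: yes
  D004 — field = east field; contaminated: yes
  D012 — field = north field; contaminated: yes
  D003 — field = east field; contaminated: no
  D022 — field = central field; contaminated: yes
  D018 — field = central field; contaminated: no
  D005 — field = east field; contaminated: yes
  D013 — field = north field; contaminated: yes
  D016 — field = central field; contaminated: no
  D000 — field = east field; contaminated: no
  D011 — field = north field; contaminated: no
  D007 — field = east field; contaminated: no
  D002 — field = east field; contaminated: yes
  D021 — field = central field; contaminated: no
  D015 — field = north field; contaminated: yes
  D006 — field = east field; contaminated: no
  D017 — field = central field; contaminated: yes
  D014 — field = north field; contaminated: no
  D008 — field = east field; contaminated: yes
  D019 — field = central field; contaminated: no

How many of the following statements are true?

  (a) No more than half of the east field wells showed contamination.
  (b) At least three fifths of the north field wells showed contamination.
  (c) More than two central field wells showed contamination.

1

(a) east field: |A| = 9, |A ∩ B| = 5; needs |A ∩ B| ≤ |A ∖ B| — false.
(b) north field: |A| = 7, |A ∩ B| = 5; needs |A ∩ B| / |A| ≥ 3/5 — true.
(c) central field: |A| = 7, |A ∩ B| = 2; needs |A ∩ B| > 2 — false.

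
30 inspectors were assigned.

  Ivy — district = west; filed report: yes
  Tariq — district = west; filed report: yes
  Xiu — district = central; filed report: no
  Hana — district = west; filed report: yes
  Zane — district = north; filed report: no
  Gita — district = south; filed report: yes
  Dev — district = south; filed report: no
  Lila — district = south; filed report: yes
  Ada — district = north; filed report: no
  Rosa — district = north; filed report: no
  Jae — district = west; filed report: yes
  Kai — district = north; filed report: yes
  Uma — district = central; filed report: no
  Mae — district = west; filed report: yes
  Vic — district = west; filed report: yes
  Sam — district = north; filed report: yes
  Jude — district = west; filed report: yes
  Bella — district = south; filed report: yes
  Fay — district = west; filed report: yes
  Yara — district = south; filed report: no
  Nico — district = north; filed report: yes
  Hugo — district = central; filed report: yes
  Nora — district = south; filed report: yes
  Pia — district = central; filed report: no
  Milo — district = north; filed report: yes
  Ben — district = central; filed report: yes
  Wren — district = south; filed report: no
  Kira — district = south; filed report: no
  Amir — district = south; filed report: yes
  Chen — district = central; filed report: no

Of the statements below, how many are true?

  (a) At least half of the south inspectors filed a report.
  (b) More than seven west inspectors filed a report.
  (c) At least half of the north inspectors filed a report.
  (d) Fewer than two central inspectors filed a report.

(a) south: |A| = 9, |A ∩ B| = 5; needs |A ∩ B| ≥ |A ∖ B| — true.
(b) west: |A| = 8, |A ∩ B| = 8; needs |A ∩ B| > 7 — true.
(c) north: |A| = 7, |A ∩ B| = 4; needs |A ∩ B| ≥ |A ∖ B| — true.
(d) central: |A| = 6, |A ∩ B| = 2; needs |A ∩ B| < 2 — false.

3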